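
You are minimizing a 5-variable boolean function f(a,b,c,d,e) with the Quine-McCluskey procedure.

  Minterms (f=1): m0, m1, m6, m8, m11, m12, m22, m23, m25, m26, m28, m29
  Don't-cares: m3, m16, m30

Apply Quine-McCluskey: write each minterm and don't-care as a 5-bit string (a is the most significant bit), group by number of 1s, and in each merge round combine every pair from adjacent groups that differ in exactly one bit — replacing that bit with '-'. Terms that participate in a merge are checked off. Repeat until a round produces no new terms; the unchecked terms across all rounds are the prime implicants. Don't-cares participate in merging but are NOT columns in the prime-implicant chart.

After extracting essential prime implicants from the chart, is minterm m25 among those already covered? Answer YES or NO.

YES

[col 0] 00000*, 00001*, 00011*, 00110*, 01000*, 01011*, 01100*, 10000*, 10110*, 10111*, 11001*, 11010*, 11100*, 11101*, 11110*
[col 1] -0000, -0110, -1100, 0-000, 0-011, 000-1, 0000-, 01-00, 1-110, 1011-, 11-01, 11-10, 111-0, 1110-
Prime implicants: -0000, -0110, -1100, 0-000, 0-011, 000-1, 0000-, 01-00, 1-110, 1011-, 11-01, 11-10, 111-0, 1110-
PI chart (minterm → PIs covering it):
  0 | -0000,0-000,0000-
  1 | 000-1,0000-
  6 | -0110  (sole → essential)
  8 | 0-000,01-00
  11 | 0-011  (sole → essential)
  12 | -1100,01-00
  22 | -0110,1-110,1011-
  23 | 1011-  (sole → essential)
  25 | 11-01  (sole → essential)
  26 | 11-10  (sole → essential)
  28 | -1100,111-0,1110-
  29 | 11-01,1110-
Essential prime implicants: -0110, 0-011, 1011-, 11-01, 11-10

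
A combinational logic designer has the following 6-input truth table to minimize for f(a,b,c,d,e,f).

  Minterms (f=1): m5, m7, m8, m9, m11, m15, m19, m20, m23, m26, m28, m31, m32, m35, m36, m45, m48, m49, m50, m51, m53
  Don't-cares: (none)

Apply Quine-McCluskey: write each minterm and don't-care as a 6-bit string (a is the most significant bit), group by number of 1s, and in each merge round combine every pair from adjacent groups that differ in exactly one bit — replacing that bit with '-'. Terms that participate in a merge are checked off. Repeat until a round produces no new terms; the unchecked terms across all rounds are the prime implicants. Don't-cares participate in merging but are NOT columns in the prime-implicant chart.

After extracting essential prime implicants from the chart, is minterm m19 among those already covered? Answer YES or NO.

[col 0] 000101*, 000111*, 001000*, 001001*, 001011*, 001111*, 010011*, 010100*, 010111*, 011010, 011100*, 011111*, 100000*, 100011*, 100100*, 101101, 110000*, 110001*, 110010*, 110011*, 110101*
[col 1] -10011, 0-0111*, 0-1111*, 00-111*, 0001-1, 001-11, 0010-1, 00100-, 01-100, 01-111*, 010-11, 1-0000, 1-0011, 100-00, 110-01, 1100-0*, 1100-1*, 11000-*, 11001-*
[col 2] 0--111, 1100--
Prime implicants: -10011, 0--111, 0001-1, 001-11, 0010-1, 00100-, 01-100, 010-11, 011010, 1-0000, 1-0011, 100-00, 101101, 110-01, 1100--
PI chart (minterm → PIs covering it):
  5 | 0001-1  (sole → essential)
  7 | 0--111,0001-1
  8 | 00100-  (sole → essential)
  9 | 0010-1,00100-
  11 | 001-11,0010-1
  15 | 0--111,001-11
  19 | -10011,010-11
  20 | 01-100  (sole → essential)
  23 | 0--111,010-11
  26 | 011010  (sole → essential)
  28 | 01-100  (sole → essential)
  31 | 0--111  (sole → essential)
  32 | 1-0000,100-00
  35 | 1-0011  (sole → essential)
  36 | 100-00  (sole → essential)
  45 | 101101  (sole → essential)
  48 | 1-0000,1100--
  49 | 110-01,1100--
  50 | 1100--  (sole → essential)
  51 | -10011,1-0011,1100--
  53 | 110-01  (sole → essential)
Essential prime implicants: 0--111, 0001-1, 00100-, 01-100, 011010, 1-0011, 100-00, 101101, 110-01, 1100--

NO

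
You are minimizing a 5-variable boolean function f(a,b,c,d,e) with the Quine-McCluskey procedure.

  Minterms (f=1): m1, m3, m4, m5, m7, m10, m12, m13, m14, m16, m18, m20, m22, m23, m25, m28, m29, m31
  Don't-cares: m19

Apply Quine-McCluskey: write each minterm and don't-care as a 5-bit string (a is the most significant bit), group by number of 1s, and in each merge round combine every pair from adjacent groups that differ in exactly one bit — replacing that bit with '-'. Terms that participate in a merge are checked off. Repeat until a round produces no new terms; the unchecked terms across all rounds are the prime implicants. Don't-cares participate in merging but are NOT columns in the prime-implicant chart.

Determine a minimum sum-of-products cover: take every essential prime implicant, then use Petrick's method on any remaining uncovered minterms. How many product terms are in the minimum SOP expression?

size-2^0 implicants → 00001(✓)  00011(✓)  00100(✓)  00101(✓)  00111(✓)  01010(✓)  01100(✓)  01101(✓)  01110(✓)  10000(✓)  10010(✓)  10011(✓)  10100(✓)  10110(✓)  10111(✓)  11001(✓)  11100(✓)  11101(✓)  11111(✓)
size-2^1 implicants → -0011(✓)  -0100(✓)  -0111(✓)  -1100(✓)  -1101(✓)  0-100(✓)  0-101(✓)  00-01(✓)  00-11(✓)  000-1(✓)  001-1(✓)  0010-(✓)  01-10  011-0  0110-(✓)  1-100(✓)  1-111  10-00(✓)  10-10(✓)  10-11(✓)  100-0(✓)  1001-(✓)  101-0(✓)  1011-(✓)  11-01  111-1  1110-(✓)
size-2^2 implicants → --100  -0-11  -110-  0-10-  00--1  10--0  10-1-
Unchecked terms (primes): --100, -0-11, -110-, 0-10-, 00--1, 01-10, 011-0, 1-111, 10--0, 10-1-, 11-01, 111-1
Minterm coverage:
  m1 ⊆ 00--1 [E]
  m3 ⊆ -0-11,00--1
  m4 ⊆ --100,0-10-
  m5 ⊆ 0-10-,00--1
  m7 ⊆ -0-11,00--1
  m10 ⊆ 01-10 [E]
  m12 ⊆ --100,-110-,0-10-,011-0
  m13 ⊆ -110-,0-10-
  m14 ⊆ 01-10,011-0
  m16 ⊆ 10--0 [E]
  m18 ⊆ 10--0,10-1-
  m20 ⊆ --100,10--0
  m22 ⊆ 10--0,10-1-
  m23 ⊆ -0-11,1-111,10-1-
  m25 ⊆ 11-01 [E]
  m28 ⊆ --100,-110-
  m29 ⊆ -110-,11-01,111-1
  m31 ⊆ 1-111,111-1
E = {00--1, 01-10, 10--0, 11-01}
Petrick residual → --100, -110-, 1-111
Cover = cd'e' + bcd' + a'b'e + a'bde' + acde + ab'e' + abd'e  |cover|=7

7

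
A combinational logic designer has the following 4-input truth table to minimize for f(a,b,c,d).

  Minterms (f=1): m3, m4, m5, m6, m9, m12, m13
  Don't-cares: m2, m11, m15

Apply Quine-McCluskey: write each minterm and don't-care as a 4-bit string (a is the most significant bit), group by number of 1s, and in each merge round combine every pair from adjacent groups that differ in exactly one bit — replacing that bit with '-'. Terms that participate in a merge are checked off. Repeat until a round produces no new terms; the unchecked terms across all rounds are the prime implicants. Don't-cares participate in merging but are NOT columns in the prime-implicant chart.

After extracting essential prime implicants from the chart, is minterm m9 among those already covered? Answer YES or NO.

YES

[col 0] 0010*, 0011*, 0100*, 0101*, 0110*, 1001*, 1011*, 1100*, 1101*, 1111*
[col 1] -011, -100*, -101*, 0-10, 001-, 01-0, 010-*, 1-01*, 1-11*, 10-1*, 11-1*, 110-*
[col 2] -10-, 1--1
Prime implicants: -011, -10-, 0-10, 001-, 01-0, 1--1
PI chart (minterm → PIs covering it):
  3 | -011,001-
  4 | -10-,01-0
  5 | -10-  (sole → essential)
  6 | 0-10,01-0
  9 | 1--1  (sole → essential)
  12 | -10-  (sole → essential)
  13 | -10-,1--1
Essential prime implicants: -10-, 1--1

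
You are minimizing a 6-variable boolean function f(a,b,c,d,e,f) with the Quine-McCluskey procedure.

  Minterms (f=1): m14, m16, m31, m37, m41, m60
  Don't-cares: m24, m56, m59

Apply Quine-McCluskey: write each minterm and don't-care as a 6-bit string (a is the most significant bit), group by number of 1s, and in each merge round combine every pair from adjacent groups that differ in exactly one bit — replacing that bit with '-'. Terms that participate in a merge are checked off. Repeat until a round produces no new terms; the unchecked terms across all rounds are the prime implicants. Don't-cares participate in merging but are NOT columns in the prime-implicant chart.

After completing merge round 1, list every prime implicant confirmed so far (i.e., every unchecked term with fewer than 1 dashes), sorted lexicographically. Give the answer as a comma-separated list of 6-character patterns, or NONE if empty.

001110, 011111, 100101, 101001, 111011

Round 0: 001110 010000✓ 011000✓ 011111 100101 101001 111000✓ 111011 111100✓
Round 1: -11000 01-000 111-00
PIs = {-11000, 001110, 01-000, 011111, 100101, 101001, 111-00, 111011}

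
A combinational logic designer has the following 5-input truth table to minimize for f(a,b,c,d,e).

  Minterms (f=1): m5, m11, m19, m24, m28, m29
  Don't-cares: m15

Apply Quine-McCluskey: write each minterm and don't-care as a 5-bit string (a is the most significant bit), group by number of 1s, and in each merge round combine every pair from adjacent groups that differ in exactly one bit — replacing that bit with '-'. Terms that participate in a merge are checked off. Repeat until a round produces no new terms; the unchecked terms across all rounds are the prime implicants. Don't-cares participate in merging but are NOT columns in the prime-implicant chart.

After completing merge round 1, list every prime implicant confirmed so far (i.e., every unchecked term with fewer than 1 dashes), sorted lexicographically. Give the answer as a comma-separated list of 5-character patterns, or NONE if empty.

00101, 10011

size-2^0 implicants → 00101  01011(✓)  01111(✓)  10011  11000(✓)  11100(✓)  11101(✓)
size-2^1 implicants → 01-11  11-00  1110-
Unchecked terms (primes): 00101, 01-11, 10011, 11-00, 1110-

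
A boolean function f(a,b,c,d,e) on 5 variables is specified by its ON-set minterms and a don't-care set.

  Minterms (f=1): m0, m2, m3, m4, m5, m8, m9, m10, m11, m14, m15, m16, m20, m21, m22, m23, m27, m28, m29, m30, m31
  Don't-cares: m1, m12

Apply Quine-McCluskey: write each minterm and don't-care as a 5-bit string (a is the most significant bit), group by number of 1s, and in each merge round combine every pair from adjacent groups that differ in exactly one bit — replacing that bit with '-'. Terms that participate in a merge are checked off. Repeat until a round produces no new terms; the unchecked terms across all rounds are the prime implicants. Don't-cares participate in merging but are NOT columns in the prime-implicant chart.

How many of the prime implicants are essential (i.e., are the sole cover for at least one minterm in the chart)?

size-2^0 implicants → 00000(✓)  00001(✓)  00010(✓)  00011(✓)  00100(✓)  00101(✓)  01000(✓)  01001(✓)  01010(✓)  01011(✓)  01100(✓)  01110(✓)  01111(✓)  10000(✓)  10100(✓)  10101(✓)  10110(✓)  10111(✓)  11011(✓)  11100(✓)  11101(✓)  11110(✓)  11111(✓)
size-2^1 implicants → -0000(✓)  -0100(✓)  -0101(✓)  -1011(✓)  -1100(✓)  -1110(✓)  -1111(✓)  0-000(✓)  0-001(✓)  0-010(✓)  0-011(✓)  0-100(✓)  00-00(✓)  00-01(✓)  000-0(✓)  000-1(✓)  0000-(✓)  0001-(✓)  0010-(✓)  01-00(✓)  01-10(✓)  01-11(✓)  010-0(✓)  010-1(✓)  0100-(✓)  0101-(✓)  011-0(✓)  0111-(✓)  1-100(✓)  1-101(✓)  1-110(✓)  1-111(✓)  10-00(✓)  101-0(✓)  101-1(✓)  1010-(✓)  1011-(✓)  11-11(✓)  111-0(✓)  111-1(✓)  1110-(✓)  1111-(✓)
size-2^2 implicants → --100  -0-00  -010-  -1-11  -11-0  -111-  0--00  0-0-0(✓)  0-0-1(✓)  0-00-(✓)  0-01-(✓)  00-0-  000--(✓)  01--0  01-1-  010--(✓)  1-1-0(✓)  1-1-1(✓)  1-10-(✓)  1-11-(✓)  101--(✓)  111--(✓)
size-2^3 implicants → 0-0--  1-1--
Unchecked terms (primes): --100, -0-00, -010-, -1-11, -11-0, -111-, 0--00, 0-0--, 00-0-, 01--0, 01-1-, 1-1--
Minterm coverage:
  m0 ⊆ -0-00,0--00,0-0--,00-0-
  m2 ⊆ 0-0-- [E]
  m3 ⊆ 0-0-- [E]
  m4 ⊆ --100,-0-00,-010-,0--00,00-0-
  m5 ⊆ -010-,00-0-
  m8 ⊆ 0--00,0-0--,01--0
  m9 ⊆ 0-0-- [E]
  m10 ⊆ 0-0--,01--0,01-1-
  m11 ⊆ -1-11,0-0--,01-1-
  m14 ⊆ -11-0,-111-,01--0,01-1-
  m15 ⊆ -1-11,-111-,01-1-
  m16 ⊆ -0-00 [E]
  m20 ⊆ --100,-0-00,-010-,1-1--
  m21 ⊆ -010-,1-1--
  m22 ⊆ 1-1-- [E]
  m23 ⊆ 1-1-- [E]
  m27 ⊆ -1-11 [E]
  m28 ⊆ --100,-11-0,1-1--
  m29 ⊆ 1-1-- [E]
  m30 ⊆ -11-0,-111-,1-1--
  m31 ⊆ -1-11,-111-,1-1--
E = {-0-00, -1-11, 0-0--, 1-1--}

4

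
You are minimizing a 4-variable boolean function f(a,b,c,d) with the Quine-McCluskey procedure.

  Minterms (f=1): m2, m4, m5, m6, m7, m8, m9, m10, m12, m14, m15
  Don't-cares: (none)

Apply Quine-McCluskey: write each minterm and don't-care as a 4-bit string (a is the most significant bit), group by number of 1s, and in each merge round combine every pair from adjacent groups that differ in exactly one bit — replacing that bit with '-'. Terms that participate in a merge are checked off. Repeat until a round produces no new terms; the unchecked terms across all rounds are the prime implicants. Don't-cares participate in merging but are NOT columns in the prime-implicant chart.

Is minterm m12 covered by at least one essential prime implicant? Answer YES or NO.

NO

size-2^0 implicants → 0010(✓)  0100(✓)  0101(✓)  0110(✓)  0111(✓)  1000(✓)  1001(✓)  1010(✓)  1100(✓)  1110(✓)  1111(✓)
size-2^1 implicants → -010(✓)  -100(✓)  -110(✓)  -111(✓)  0-10(✓)  01-0(✓)  01-1(✓)  010-(✓)  011-(✓)  1-00(✓)  1-10(✓)  10-0(✓)  100-  11-0(✓)  111-(✓)
size-2^2 implicants → --10  -1-0  -11-  01--  1--0
Unchecked terms (primes): --10, -1-0, -11-, 01--, 1--0, 100-
Minterm coverage:
  m2 ⊆ --10 [E]
  m4 ⊆ -1-0,01--
  m5 ⊆ 01-- [E]
  m6 ⊆ --10,-1-0,-11-,01--
  m7 ⊆ -11-,01--
  m8 ⊆ 1--0,100-
  m9 ⊆ 100- [E]
  m10 ⊆ --10,1--0
  m12 ⊆ -1-0,1--0
  m14 ⊆ --10,-1-0,-11-,1--0
  m15 ⊆ -11- [E]
E = {--10, -11-, 01--, 100-}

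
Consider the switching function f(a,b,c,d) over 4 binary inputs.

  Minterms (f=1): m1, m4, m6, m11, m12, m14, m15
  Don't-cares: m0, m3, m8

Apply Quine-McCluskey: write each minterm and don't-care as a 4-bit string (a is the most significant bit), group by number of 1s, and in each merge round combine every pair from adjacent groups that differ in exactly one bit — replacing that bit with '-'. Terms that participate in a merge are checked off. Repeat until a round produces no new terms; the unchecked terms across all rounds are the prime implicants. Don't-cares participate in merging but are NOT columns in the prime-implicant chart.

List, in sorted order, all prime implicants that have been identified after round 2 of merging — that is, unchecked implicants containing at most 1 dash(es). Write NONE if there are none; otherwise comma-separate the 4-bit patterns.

-011, 00-1, 000-, 1-11, 111-

Round 0: 0000✓ 0001✓ 0011✓ 0100✓ 0110✓ 1000✓ 1011✓ 1100✓ 1110✓ 1111✓
Round 1: -000✓ -011 -100✓ -110✓ 0-00✓ 00-1 000- 01-0✓ 1-00✓ 1-11 11-0✓ 111-
Round 2: --00 -1-0
PIs = {--00, -011, -1-0, 00-1, 000-, 1-11, 111-}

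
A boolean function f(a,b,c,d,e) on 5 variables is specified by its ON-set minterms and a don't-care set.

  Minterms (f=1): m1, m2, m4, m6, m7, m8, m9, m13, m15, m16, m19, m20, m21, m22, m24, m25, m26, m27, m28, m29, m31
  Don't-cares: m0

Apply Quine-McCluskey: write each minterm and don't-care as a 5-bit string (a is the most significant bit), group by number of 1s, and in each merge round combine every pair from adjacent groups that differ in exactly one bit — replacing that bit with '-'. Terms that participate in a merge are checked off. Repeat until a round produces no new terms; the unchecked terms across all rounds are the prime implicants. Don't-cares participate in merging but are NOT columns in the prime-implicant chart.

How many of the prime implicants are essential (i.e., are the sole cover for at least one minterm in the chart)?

6

Round 0: 00000✓ 00001✓ 00010✓ 00100✓ 00110✓ 00111✓ 01000✓ 01001✓ 01101✓ 01111✓ 10000✓ 10011✓ 10100✓ 10101✓ 10110✓ 11000✓ 11001✓ 11010✓ 11011✓ 11100✓ 11101✓ 11111✓
Round 1: -0000✓ -0100✓ -0110✓ -1000✓ -1001✓ -1101✓ -1111✓ 0-000✓ 0-001✓ 0-111 00-00✓ 00-10✓ 000-0✓ 0000-✓ 001-0✓ 0011- 01-01✓ 0100-✓ 011-1✓ 1-000✓ 1-011 1-100✓ 1-101✓ 10-00✓ 101-0✓ 1010-✓ 11-00✓ 11-01✓ 11-11✓ 110-0✓ 110-1✓ 1100-✓ 1101-✓ 111-1✓ 1110-✓
Round 2: --000 -0-00 -01-0 -1-01 -100- -11-1 0-00- 00--0 1--00 1-10- 11--1 11-0- 110--
PIs = {--000, -0-00, -01-0, -1-01, -100-, -11-1, 0-00-, 0-111, 00--0, 0011-, 1--00, 1-011, 1-10-, 11--1, 11-0-, 110--}
Coverage chart:
  m1: 0-00- ←essential
  m2: 00--0 ←essential
  m4: -0-00,-01-0,00--0
  m6: -01-0,00--0,0011-
  m7: 0-111,0011-
  m8: --000,-100-,0-00-
  m9: -1-01,-100-,0-00-
  m13: -1-01,-11-1
  m15: -11-1,0-111
  m16: --000,-0-00,1--00
  m19: 1-011 ←essential
  m20: -0-00,-01-0,1--00,1-10-
  m21: 1-10- ←essential
  m22: -01-0 ←essential
  m24: --000,-100-,1--00,11-0-,110--
  m25: -1-01,-100-,11--1,11-0-,110--
  m26: 110-- ←essential
  m27: 1-011,11--1,110--
  m28: 1--00,1-10-,11-0-
  m29: -1-01,-11-1,1-10-,11--1,11-0-
  m31: -11-1,11--1
Essential: -01-0, 0-00-, 00--0, 1-011, 1-10-, 110--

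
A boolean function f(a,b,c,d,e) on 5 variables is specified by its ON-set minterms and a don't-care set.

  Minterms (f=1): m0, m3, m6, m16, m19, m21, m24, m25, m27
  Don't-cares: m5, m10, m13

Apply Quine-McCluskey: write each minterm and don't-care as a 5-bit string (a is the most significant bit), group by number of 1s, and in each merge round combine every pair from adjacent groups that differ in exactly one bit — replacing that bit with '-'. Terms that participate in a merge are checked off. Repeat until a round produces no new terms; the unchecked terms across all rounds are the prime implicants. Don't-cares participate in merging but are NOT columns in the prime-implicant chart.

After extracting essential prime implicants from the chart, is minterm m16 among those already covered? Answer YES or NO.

[col 0] 00000*, 00011*, 00101*, 00110, 01010, 01101*, 10000*, 10011*, 10101*, 11000*, 11001*, 11011*
[col 1] -0000, -0011, -0101, 0-101, 1-000, 1-011, 110-1, 1100-
Prime implicants: -0000, -0011, -0101, 0-101, 00110, 01010, 1-000, 1-011, 110-1, 1100-
PI chart (minterm → PIs covering it):
  0 | -0000  (sole → essential)
  3 | -0011  (sole → essential)
  6 | 00110  (sole → essential)
  16 | -0000,1-000
  19 | -0011,1-011
  21 | -0101  (sole → essential)
  24 | 1-000,1100-
  25 | 110-1,1100-
  27 | 1-011,110-1
Essential prime implicants: -0000, -0011, -0101, 00110

YES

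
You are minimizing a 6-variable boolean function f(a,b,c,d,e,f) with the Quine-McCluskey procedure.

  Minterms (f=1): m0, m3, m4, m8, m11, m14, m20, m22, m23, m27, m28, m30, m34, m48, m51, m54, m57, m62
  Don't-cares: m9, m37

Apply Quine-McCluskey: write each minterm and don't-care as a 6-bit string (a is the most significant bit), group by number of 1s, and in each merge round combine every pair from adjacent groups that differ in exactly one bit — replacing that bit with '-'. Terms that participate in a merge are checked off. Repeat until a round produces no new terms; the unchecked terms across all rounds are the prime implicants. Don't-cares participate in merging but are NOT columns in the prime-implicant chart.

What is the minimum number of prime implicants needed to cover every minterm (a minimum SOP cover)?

[col 0] 000000*, 000011*, 000100*, 001000*, 001001*, 001011*, 001110*, 010100*, 010110*, 010111*, 011011*, 011100*, 011110*, 100010, 100101, 110000, 110011, 110110*, 111001, 111110*
[col 1] -10110*, -11110*, 0-0100, 0-1011, 0-1110, 00-000, 00-011, 000-00, 0010-1, 00100-, 01-100*, 01-110*, 0101-0*, 01011-, 0111-0*, 11-110*
[col 2] -1-110, 01-1-0
Prime implicants: -1-110, 0-0100, 0-1011, 0-1110, 00-000, 00-011, 000-00, 0010-1, 00100-, 01-1-0, 01011-, 100010, 100101, 110000, 110011, 111001
PI chart (minterm → PIs covering it):
  0 | 00-000,000-00
  3 | 00-011  (sole → essential)
  4 | 0-0100,000-00
  8 | 00-000,00100-
  11 | 0-1011,00-011,0010-1
  14 | 0-1110  (sole → essential)
  20 | 0-0100,01-1-0
  22 | -1-110,01-1-0,01011-
  23 | 01011-  (sole → essential)
  27 | 0-1011  (sole → essential)
  28 | 01-1-0  (sole → essential)
  30 | -1-110,0-1110,01-1-0
  34 | 100010  (sole → essential)
  48 | 110000  (sole → essential)
  51 | 110011  (sole → essential)
  54 | -1-110  (sole → essential)
  57 | 111001  (sole → essential)
  62 | -1-110  (sole → essential)
Essential prime implicants: -1-110, 0-1011, 0-1110, 00-011, 01-1-0, 01011-, 100010, 110000, 110011, 111001
Petrick residual → 0-0100, 00-000
Minimum SOP uses 12 PIs: bdef' + a'c'de'f' + a'cd'ef + a'cdef' + a'b'd'e'f' + a'b'd'ef + a'bdf' + a'bc'de + ab'c'd'ef' + abc'd'e'f' + abc'd'ef + abcd'e'f

12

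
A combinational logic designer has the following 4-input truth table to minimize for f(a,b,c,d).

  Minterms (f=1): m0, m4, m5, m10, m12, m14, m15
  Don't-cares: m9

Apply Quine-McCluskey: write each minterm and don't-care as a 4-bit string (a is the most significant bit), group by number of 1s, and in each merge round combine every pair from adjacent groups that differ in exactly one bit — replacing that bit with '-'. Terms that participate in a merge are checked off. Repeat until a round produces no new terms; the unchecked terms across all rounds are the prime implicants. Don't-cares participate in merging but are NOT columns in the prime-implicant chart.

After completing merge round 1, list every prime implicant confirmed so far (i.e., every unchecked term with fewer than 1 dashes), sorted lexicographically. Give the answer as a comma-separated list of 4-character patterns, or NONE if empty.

1001

size-2^0 implicants → 0000(✓)  0100(✓)  0101(✓)  1001  1010(✓)  1100(✓)  1110(✓)  1111(✓)
size-2^1 implicants → -100  0-00  010-  1-10  11-0  111-
Unchecked terms (primes): -100, 0-00, 010-, 1-10, 1001, 11-0, 111-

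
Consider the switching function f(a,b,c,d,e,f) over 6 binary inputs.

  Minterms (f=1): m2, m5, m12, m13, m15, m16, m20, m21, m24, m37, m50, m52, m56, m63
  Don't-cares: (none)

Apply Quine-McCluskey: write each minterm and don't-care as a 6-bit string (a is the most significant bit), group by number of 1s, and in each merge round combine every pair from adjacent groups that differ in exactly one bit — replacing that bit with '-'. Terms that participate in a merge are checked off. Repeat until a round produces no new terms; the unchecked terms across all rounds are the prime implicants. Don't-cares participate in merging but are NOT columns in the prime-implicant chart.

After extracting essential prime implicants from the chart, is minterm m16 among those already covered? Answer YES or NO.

Round 0: 000010 000101✓ 001100✓ 001101✓ 001111✓ 010000✓ 010100✓ 010101✓ 011000✓ 100101✓ 110010 110100✓ 111000✓ 111111
Round 1: -00101 -10100 -11000 0-0101 00-101 0011-1 00110- 01-000 010-00 01010-
PIs = {-00101, -10100, -11000, 0-0101, 00-101, 000010, 0011-1, 00110-, 01-000, 010-00, 01010-, 110010, 111111}
Coverage chart:
  m2: 000010 ←essential
  m5: -00101,0-0101,00-101
  m12: 00110- ←essential
  m13: 00-101,0011-1,00110-
  m15: 0011-1 ←essential
  m16: 01-000,010-00
  m20: -10100,010-00,01010-
  m21: 0-0101,01010-
  m24: -11000,01-000
  m37: -00101 ←essential
  m50: 110010 ←essential
  m52: -10100 ←essential
  m56: -11000 ←essential
  m63: 111111 ←essential
Essential: -00101, -10100, -11000, 000010, 0011-1, 00110-, 110010, 111111

NO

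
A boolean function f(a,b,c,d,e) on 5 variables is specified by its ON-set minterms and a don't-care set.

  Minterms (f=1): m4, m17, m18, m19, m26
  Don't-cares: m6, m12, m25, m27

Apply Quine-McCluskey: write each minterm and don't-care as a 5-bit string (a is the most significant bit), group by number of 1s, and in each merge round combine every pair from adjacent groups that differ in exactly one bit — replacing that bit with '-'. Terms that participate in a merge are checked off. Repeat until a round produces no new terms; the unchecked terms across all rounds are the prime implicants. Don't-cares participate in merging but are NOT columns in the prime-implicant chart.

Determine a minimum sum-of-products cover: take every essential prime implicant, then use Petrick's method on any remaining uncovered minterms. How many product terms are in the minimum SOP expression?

3

[col 0] 00100*, 00110*, 01100*, 10001*, 10010*, 10011*, 11001*, 11010*, 11011*
[col 1] 0-100, 001-0, 1-001*, 1-010*, 1-011*, 100-1*, 1001-*, 110-1*, 1101-*
[col 2] 1-0-1, 1-01-
Prime implicants: 0-100, 001-0, 1-0-1, 1-01-
PI chart (minterm → PIs covering it):
  4 | 0-100,001-0
  17 | 1-0-1  (sole → essential)
  18 | 1-01-  (sole → essential)
  19 | 1-0-1,1-01-
  26 | 1-01-  (sole → essential)
Essential prime implicants: 1-0-1, 1-01-
Petrick residual → 0-100
Minimum SOP uses 3 PIs: a'cd'e' + ac'e + ac'd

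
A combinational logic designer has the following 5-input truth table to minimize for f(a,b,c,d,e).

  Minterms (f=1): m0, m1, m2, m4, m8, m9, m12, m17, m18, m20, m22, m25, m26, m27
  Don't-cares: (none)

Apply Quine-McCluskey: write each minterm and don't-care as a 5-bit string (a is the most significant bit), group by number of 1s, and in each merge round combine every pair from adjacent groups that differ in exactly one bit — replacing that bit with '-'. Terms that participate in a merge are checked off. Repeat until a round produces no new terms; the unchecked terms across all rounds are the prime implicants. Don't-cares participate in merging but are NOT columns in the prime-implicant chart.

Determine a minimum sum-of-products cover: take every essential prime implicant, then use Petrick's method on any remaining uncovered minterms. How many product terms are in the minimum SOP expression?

5

size-2^0 implicants → 00000(✓)  00001(✓)  00010(✓)  00100(✓)  01000(✓)  01001(✓)  01100(✓)  10001(✓)  10010(✓)  10100(✓)  10110(✓)  11001(✓)  11010(✓)  11011(✓)
size-2^1 implicants → -0001(✓)  -0010  -0100  -1001(✓)  0-000(✓)  0-001(✓)  0-100(✓)  00-00(✓)  000-0  0000-(✓)  01-00(✓)  0100-(✓)  1-001(✓)  1-010  10-10  101-0  110-1  1101-
size-2^2 implicants → --001  0--00  0-00-
Unchecked terms (primes): --001, -0010, -0100, 0--00, 0-00-, 000-0, 1-010, 10-10, 101-0, 110-1, 1101-
Minterm coverage:
  m0 ⊆ 0--00,0-00-,000-0
  m1 ⊆ --001,0-00-
  m2 ⊆ -0010,000-0
  m4 ⊆ -0100,0--00
  m8 ⊆ 0--00,0-00-
  m9 ⊆ --001,0-00-
  m12 ⊆ 0--00 [E]
  m17 ⊆ --001 [E]
  m18 ⊆ -0010,1-010,10-10
  m20 ⊆ -0100,101-0
  m22 ⊆ 10-10,101-0
  m25 ⊆ --001,110-1
  m26 ⊆ 1-010,1101-
  m27 ⊆ 110-1,1101-
E = {--001, 0--00}
Petrick residual → -0010, 101-0, 1101-
Cover = c'd'e + b'c'de' + a'd'e' + ab'ce' + abc'd  |cover|=5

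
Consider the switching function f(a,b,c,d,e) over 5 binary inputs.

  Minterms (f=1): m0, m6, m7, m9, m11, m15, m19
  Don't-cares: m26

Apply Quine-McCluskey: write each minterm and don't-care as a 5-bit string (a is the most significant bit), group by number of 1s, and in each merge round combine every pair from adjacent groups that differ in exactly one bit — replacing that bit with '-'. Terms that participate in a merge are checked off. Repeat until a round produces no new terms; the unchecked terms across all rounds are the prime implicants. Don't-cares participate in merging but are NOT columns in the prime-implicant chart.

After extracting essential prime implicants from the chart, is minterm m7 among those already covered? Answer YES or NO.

Round 0: 00000 00110✓ 00111✓ 01001✓ 01011✓ 01111✓ 10011 11010
Round 1: 0-111 0011- 01-11 010-1
PIs = {0-111, 00000, 0011-, 01-11, 010-1, 10011, 11010}
Coverage chart:
  m0: 00000 ←essential
  m6: 0011- ←essential
  m7: 0-111,0011-
  m9: 010-1 ←essential
  m11: 01-11,010-1
  m15: 0-111,01-11
  m19: 10011 ←essential
Essential: 00000, 0011-, 010-1, 10011

YES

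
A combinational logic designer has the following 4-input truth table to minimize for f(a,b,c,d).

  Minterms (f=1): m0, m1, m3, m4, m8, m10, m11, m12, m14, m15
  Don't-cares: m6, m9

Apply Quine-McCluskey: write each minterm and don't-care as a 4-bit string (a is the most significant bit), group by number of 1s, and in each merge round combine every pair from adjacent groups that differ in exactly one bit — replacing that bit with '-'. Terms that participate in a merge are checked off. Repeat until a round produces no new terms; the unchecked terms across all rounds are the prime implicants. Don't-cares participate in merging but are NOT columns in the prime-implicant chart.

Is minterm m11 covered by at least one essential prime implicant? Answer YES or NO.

YES

Round 0: 0000✓ 0001✓ 0011✓ 0100✓ 0110✓ 1000✓ 1001✓ 1010✓ 1011✓ 1100✓ 1110✓ 1111✓
Round 1: -000✓ -001✓ -011✓ -100✓ -110✓ 0-00✓ 00-1✓ 000-✓ 01-0✓ 1-00✓ 1-10✓ 1-11✓ 10-0✓ 10-1✓ 100-✓ 101-✓ 11-0✓ 111-✓
Round 2: --00 -0-1 -00- -1-0 1--0 1-1- 10--
PIs = {--00, -0-1, -00-, -1-0, 1--0, 1-1-, 10--}
Coverage chart:
  m0: --00,-00-
  m1: -0-1,-00-
  m3: -0-1 ←essential
  m4: --00,-1-0
  m8: --00,-00-,1--0,10--
  m10: 1--0,1-1-,10--
  m11: -0-1,1-1-,10--
  m12: --00,-1-0,1--0
  m14: -1-0,1--0,1-1-
  m15: 1-1- ←essential
Essential: -0-1, 1-1-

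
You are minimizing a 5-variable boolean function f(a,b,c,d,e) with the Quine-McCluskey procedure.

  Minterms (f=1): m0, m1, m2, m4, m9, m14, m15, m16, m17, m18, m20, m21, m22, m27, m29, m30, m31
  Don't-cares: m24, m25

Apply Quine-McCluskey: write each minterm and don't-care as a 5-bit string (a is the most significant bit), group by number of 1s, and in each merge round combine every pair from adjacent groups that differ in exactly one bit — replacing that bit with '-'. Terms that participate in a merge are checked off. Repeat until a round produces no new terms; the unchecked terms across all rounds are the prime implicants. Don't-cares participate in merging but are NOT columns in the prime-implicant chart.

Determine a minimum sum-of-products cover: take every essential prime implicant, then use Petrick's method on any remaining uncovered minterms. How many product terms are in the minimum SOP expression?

size-2^0 implicants → 00000(✓)  00001(✓)  00010(✓)  00100(✓)  01001(✓)  01110(✓)  01111(✓)  10000(✓)  10001(✓)  10010(✓)  10100(✓)  10101(✓)  10110(✓)  11000(✓)  11001(✓)  11011(✓)  11101(✓)  11110(✓)  11111(✓)
size-2^1 implicants → -0000(✓)  -0001(✓)  -0010(✓)  -0100(✓)  -1001(✓)  -1110(✓)  -1111(✓)  0-001(✓)  00-00(✓)  000-0(✓)  0000-(✓)  0111-(✓)  1-000(✓)  1-001(✓)  1-101(✓)  1-110  10-00(✓)  10-01(✓)  10-10(✓)  100-0(✓)  1000-(✓)  101-0(✓)  1010-(✓)  11-01(✓)  11-11(✓)  110-1(✓)  1100-(✓)  111-1(✓)  1111-(✓)
size-2^2 implicants → --001  -0-00  -00-0  -000-  -111-  1--01  1-00-  10--0  10-0-  11--1
Unchecked terms (primes): --001, -0-00, -00-0, -000-, -111-, 1--01, 1-00-, 1-110, 10--0, 10-0-, 11--1
Minterm coverage:
  m0 ⊆ -0-00,-00-0,-000-
  m1 ⊆ --001,-000-
  m2 ⊆ -00-0 [E]
  m4 ⊆ -0-00 [E]
  m9 ⊆ --001 [E]
  m14 ⊆ -111- [E]
  m15 ⊆ -111- [E]
  m16 ⊆ -0-00,-00-0,-000-,1-00-,10--0,10-0-
  m17 ⊆ --001,-000-,1--01,1-00-,10-0-
  m18 ⊆ -00-0,10--0
  m20 ⊆ -0-00,10--0,10-0-
  m21 ⊆ 1--01,10-0-
  m22 ⊆ 1-110,10--0
  m27 ⊆ 11--1 [E]
  m29 ⊆ 1--01,11--1
  m30 ⊆ -111-,1-110
  m31 ⊆ -111-,11--1
E = {--001, -0-00, -00-0, -111-, 11--1}
Petrick residual → 1--01, 1-110
Cover = c'd'e + b'd'e' + b'c'e' + bcd + ad'e + acde' + abe  |cover|=7

7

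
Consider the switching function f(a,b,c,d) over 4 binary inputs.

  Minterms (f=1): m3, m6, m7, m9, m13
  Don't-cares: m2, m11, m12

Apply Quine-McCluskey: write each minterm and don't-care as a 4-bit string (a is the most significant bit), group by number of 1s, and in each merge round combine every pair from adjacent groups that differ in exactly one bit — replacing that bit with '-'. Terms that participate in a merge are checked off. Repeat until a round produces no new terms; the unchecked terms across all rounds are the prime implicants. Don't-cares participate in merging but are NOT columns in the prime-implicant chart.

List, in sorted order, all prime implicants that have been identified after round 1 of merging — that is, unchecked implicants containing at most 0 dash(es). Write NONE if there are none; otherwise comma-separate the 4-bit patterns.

size-2^0 implicants → 0010(✓)  0011(✓)  0110(✓)  0111(✓)  1001(✓)  1011(✓)  1100(✓)  1101(✓)
size-2^1 implicants → -011  0-10(✓)  0-11(✓)  001-(✓)  011-(✓)  1-01  10-1  110-
size-2^2 implicants → 0-1-
Unchecked terms (primes): -011, 0-1-, 1-01, 10-1, 110-

NONE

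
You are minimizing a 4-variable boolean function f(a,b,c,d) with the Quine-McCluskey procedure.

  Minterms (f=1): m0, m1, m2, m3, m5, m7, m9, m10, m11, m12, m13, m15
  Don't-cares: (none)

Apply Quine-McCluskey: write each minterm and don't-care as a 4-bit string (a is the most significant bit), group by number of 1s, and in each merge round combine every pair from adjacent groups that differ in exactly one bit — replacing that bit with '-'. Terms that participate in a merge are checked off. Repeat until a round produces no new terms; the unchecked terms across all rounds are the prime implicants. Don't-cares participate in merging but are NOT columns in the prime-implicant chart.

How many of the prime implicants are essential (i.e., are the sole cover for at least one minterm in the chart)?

size-2^0 implicants → 0000(✓)  0001(✓)  0010(✓)  0011(✓)  0101(✓)  0111(✓)  1001(✓)  1010(✓)  1011(✓)  1100(✓)  1101(✓)  1111(✓)
size-2^1 implicants → -001(✓)  -010(✓)  -011(✓)  -101(✓)  -111(✓)  0-01(✓)  0-11(✓)  00-0(✓)  00-1(✓)  000-(✓)  001-(✓)  01-1(✓)  1-01(✓)  1-11(✓)  10-1(✓)  101-(✓)  11-1(✓)  110-
size-2^2 implicants → --01(✓)  --11(✓)  -0-1(✓)  -01-  -1-1(✓)  0--1(✓)  00--  1--1(✓)
size-2^3 implicants → ---1
Unchecked terms (primes): ---1, -01-, 00--, 110-
Minterm coverage:
  m0 ⊆ 00-- [E]
  m1 ⊆ ---1,00--
  m2 ⊆ -01-,00--
  m3 ⊆ ---1,-01-,00--
  m5 ⊆ ---1 [E]
  m7 ⊆ ---1 [E]
  m9 ⊆ ---1 [E]
  m10 ⊆ -01- [E]
  m11 ⊆ ---1,-01-
  m12 ⊆ 110- [E]
  m13 ⊆ ---1,110-
  m15 ⊆ ---1 [E]
E = {---1, -01-, 00--, 110-}

4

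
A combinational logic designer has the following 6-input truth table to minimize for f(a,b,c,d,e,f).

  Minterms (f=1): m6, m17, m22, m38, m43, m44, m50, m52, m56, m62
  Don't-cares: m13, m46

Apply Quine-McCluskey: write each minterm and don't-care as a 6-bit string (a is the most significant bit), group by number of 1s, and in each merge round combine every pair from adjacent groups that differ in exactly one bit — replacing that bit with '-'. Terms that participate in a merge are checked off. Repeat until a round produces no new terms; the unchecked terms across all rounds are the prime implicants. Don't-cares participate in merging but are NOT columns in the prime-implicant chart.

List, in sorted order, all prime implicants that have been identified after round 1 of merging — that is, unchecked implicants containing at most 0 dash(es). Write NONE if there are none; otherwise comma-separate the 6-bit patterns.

001101, 010001, 101011, 110010, 110100, 111000

size-2^0 implicants → 000110(✓)  001101  010001  010110(✓)  100110(✓)  101011  101100(✓)  101110(✓)  110010  110100  111000  111110(✓)
size-2^1 implicants → -00110  0-0110  1-1110  10-110  1011-0
Unchecked terms (primes): -00110, 0-0110, 001101, 010001, 1-1110, 10-110, 101011, 1011-0, 110010, 110100, 111000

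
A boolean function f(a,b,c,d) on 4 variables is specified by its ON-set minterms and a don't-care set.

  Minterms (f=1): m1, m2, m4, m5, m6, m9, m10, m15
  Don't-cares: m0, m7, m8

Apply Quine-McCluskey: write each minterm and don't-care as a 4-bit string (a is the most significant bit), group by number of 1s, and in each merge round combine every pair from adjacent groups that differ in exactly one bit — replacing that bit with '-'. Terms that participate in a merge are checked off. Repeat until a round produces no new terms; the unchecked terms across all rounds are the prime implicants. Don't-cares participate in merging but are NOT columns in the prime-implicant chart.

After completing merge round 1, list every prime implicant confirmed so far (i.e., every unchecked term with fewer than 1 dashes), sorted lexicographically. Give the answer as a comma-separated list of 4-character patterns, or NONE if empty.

Round 0: 0000✓ 0001✓ 0010✓ 0100✓ 0101✓ 0110✓ 0111✓ 1000✓ 1001✓ 1010✓ 1111✓
Round 1: -000✓ -001✓ -010✓ -111 0-00✓ 0-01✓ 0-10✓ 00-0✓ 000-✓ 01-0✓ 01-1✓ 010-✓ 011-✓ 10-0✓ 100-✓
Round 2: -0-0 -00- 0--0 0-0- 01--
PIs = {-0-0, -00-, -111, 0--0, 0-0-, 01--}

NONE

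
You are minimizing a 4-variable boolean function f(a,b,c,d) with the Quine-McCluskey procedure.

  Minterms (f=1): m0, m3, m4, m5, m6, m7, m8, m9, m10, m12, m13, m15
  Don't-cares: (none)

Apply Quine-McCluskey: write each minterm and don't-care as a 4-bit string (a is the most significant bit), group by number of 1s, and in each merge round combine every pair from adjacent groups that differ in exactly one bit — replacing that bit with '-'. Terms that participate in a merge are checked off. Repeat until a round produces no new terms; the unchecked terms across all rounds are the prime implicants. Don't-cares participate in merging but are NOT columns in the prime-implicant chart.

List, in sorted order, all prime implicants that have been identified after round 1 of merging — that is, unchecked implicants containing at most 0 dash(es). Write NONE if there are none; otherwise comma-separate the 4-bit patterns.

Round 0: 0000✓ 0011✓ 0100✓ 0101✓ 0110✓ 0111✓ 1000✓ 1001✓ 1010✓ 1100✓ 1101✓ 1111✓
Round 1: -000✓ -100✓ -101✓ -111✓ 0-00✓ 0-11 01-0✓ 01-1✓ 010-✓ 011-✓ 1-00✓ 1-01✓ 10-0 100-✓ 11-1✓ 110-✓
Round 2: --00 -1-1 -10- 01-- 1-0-
PIs = {--00, -1-1, -10-, 0-11, 01--, 1-0-, 10-0}

NONE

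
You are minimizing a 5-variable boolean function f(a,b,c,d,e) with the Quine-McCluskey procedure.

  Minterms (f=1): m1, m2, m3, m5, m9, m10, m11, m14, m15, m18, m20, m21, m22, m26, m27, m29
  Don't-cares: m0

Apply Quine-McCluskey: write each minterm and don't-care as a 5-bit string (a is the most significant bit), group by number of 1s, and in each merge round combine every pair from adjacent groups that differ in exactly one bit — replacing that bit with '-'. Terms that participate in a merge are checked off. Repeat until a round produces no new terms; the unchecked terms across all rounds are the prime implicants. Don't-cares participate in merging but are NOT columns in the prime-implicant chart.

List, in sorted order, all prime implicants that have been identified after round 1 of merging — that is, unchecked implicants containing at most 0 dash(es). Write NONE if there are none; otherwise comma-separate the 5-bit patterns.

NONE

[col 0] 00000*, 00001*, 00010*, 00011*, 00101*, 01001*, 01010*, 01011*, 01110*, 01111*, 10010*, 10100*, 10101*, 10110*, 11010*, 11011*, 11101*
[col 1] -0010*, -0101, -1010*, -1011*, 0-001*, 0-010*, 0-011*, 00-01, 000-0*, 000-1*, 0000-*, 0001-*, 01-10*, 01-11*, 010-1*, 0101-*, 0111-*, 1-010*, 1-101, 10-10, 101-0, 1010-, 1101-*
[col 2] --010, -101-, 0-0-1, 0-01-, 000--, 01-1-
Prime implicants: --010, -0101, -101-, 0-0-1, 0-01-, 00-01, 000--, 01-1-, 1-101, 10-10, 101-0, 1010-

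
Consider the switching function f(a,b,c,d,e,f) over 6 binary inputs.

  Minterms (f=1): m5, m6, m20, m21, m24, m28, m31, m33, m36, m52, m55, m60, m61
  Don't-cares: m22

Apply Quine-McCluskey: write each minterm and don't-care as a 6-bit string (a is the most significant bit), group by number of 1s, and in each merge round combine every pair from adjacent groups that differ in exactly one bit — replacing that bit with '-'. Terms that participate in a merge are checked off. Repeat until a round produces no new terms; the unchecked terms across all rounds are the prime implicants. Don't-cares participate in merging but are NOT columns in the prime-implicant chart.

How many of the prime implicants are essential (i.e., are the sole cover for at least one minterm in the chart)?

8

[col 0] 000101*, 000110*, 010100*, 010101*, 010110*, 011000*, 011100*, 011111, 100001, 100100*, 110100*, 110111, 111100*, 111101*
[col 1] -10100*, -11100*, 0-0101, 0-0110, 01-100*, 0101-0, 01010-, 011-00, 1-0100, 11-100*, 11110-
[col 2] -1-100
Prime implicants: -1-100, 0-0101, 0-0110, 0101-0, 01010-, 011-00, 011111, 1-0100, 100001, 110111, 11110-
PI chart (minterm → PIs covering it):
  5 | 0-0101  (sole → essential)
  6 | 0-0110  (sole → essential)
  20 | -1-100,0101-0,01010-
  21 | 0-0101,01010-
  24 | 011-00  (sole → essential)
  28 | -1-100,011-00
  31 | 011111  (sole → essential)
  33 | 100001  (sole → essential)
  36 | 1-0100  (sole → essential)
  52 | -1-100,1-0100
  55 | 110111  (sole → essential)
  60 | -1-100,11110-
  61 | 11110-  (sole → essential)
Essential prime implicants: 0-0101, 0-0110, 011-00, 011111, 1-0100, 100001, 110111, 11110-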